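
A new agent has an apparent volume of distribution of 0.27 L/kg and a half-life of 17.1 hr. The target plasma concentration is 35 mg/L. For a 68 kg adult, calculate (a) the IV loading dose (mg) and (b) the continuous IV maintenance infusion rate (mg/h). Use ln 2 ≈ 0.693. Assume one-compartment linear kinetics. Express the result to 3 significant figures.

(a) 643 mg; (b) 26.0 mg/h

Total Vd = 0.27 × 68 = 18.36 L
LD = Vd × C = 18.36 × 35 = 642.6 mg
CL = 0.693 × Vd / t½ = 0.693 × 18.36 / 17.1 = 0.7441 L/h
Infusion rate = CL × Css = 0.7441 × 35 = 26.04 mg/h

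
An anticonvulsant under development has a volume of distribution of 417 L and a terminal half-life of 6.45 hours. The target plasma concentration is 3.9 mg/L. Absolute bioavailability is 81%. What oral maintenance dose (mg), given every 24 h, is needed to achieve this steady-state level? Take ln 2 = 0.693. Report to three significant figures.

5180 mg

k = 0.693/6.45 = 0.1074 h⁻¹, so CL = k·Vd = 0.1074 × 417.0 = 44.79 L/h
D = CL × Css × τ / F = 44.79 × 3.9 × 24 / 0.81 = 5176 mg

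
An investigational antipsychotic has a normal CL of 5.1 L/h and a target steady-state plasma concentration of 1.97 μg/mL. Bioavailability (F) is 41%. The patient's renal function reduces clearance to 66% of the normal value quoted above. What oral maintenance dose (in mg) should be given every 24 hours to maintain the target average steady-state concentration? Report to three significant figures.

388 mg

Patient clearance = 0.66 × 5.100 = 3.366 L/h
At steady state, dose per interval replaces the amount cleared in that interval: F·D/τ = CL·Css.
D = CL × Css × τ / F = 3.366 × 1.97 × 24 / 0.41 = 388.2 mg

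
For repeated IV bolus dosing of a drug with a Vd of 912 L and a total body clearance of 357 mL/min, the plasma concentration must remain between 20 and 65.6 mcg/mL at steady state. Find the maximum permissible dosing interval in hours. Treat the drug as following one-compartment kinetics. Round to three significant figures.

Convert clearance: 357 mL/min × 60 min/h ÷ 1000 mL/L = 21.42 L/h
k = CL / Vd = 21.42 / 912.0 = 0.02349 h⁻¹
Between IV bolus doses, concentration decays as C = C₀·e^(−kτ), so C_peak/C_trough = e^(kτ).
τ_max = ln(C_peak/C_trough) / k = ln(65.6/20) / 0.02349 = 1.188 / 0.02349 = 50.57 h

50.6 h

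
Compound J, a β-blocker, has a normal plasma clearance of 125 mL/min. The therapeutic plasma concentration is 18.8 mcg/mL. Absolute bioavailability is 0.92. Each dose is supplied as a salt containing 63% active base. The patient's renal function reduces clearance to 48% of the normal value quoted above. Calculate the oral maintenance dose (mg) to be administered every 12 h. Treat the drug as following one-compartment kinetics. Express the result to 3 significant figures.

Convert clearance: 125 mL/min × 60 min/h ÷ 1000 mL/L = 7.500 L/h
Patient clearance = 0.48 × 7.500 = 3.600 L/h
D = CL × Css × τ / F / S = 3.600 × 18.8 × 12 / 0.92 / 0.63 = 1401 mg

1400 mg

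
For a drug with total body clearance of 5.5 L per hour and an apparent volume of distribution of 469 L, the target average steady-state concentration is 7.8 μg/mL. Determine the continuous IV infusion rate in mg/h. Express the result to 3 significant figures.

42.9 mg/h

Rate = CL × Css = 5.500 × 7.8 = 42.90 mg/h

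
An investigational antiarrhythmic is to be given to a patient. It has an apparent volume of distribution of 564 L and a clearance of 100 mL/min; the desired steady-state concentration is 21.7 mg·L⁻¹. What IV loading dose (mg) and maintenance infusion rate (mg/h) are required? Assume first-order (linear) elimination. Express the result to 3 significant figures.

LD = Vd · C_target = 564.0 × 21.7 = 12240 mg
CL = 100 mL/min × 60/1000 = 6.000 L/h
Maintenance infusion rate = CL × Css = 6.000 × 21.7 = 130.2 mg/h

(a) 12200 mg; (b) 130 mg/h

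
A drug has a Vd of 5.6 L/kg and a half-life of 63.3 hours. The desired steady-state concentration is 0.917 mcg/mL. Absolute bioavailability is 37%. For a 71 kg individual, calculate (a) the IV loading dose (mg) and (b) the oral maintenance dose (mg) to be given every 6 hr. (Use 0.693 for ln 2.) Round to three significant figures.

(a) 365 mg; (b) 64.7 mg

Vd = 5.6 L/kg × 71 kg = 397.6 L
LD = Vd × C = 397.6 × 0.917 = 364.6 mg
CL = 0.693 × Vd / t½ = 0.693 × 397.6 / 63.3 = 4.353 L/h
D = CL × Css × τ / F = 4.353 × 0.917 × 6 / 0.37 = 64.73 mg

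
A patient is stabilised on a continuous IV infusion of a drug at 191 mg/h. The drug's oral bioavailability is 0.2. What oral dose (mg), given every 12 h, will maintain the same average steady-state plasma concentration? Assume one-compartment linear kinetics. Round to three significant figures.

11500 mg

To maintain the same Css, the systemic dosing rate must be unchanged: F·D/τ = infusion rate.
D = rate × τ / F = 191 × 12 / 0.2 = 11460 mg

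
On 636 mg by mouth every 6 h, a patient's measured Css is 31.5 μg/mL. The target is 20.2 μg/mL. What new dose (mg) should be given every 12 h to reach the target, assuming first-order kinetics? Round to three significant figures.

With linear kinetics, Css is proportional to dose rate (D/τ) at fixed clearance.
D₂ = D₁ × (Css,target / Css,current) × (τ₂/τ₁) = 636 × (20.2/31.5) × (12/6) = 815.7 mg

816 mg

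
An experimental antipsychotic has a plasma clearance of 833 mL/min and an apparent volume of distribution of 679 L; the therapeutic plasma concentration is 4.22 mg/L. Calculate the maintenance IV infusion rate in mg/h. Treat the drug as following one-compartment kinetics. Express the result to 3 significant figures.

211 mg/h

Convert clearance: 833 mL/min × 60 min/h ÷ 1000 mL/L = 49.98 L/h
R₀ = 49.98 × 4.22 = 210.9 mg/h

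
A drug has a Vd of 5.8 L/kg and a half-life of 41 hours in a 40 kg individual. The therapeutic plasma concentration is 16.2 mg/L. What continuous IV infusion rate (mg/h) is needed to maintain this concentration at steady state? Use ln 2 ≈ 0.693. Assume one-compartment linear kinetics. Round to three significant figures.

Vd = 5.8 L/kg × 40 kg = 232.0 L
k = 0.693/41 = 0.01690 h⁻¹, so CL = k·Vd = 0.01690 × 232.0 = 3.921 L/h
Infusion rate = CL × Css = 3.921 × 16.2 = 63.52 mg/h

63.5 mg/h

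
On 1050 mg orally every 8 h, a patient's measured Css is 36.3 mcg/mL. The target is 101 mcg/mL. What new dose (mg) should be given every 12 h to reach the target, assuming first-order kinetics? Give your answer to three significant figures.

With linear kinetics, Css is proportional to dose rate (D/τ) at fixed clearance.
D₂ = D₁ × (Css,target / Css,current) × (τ₂/τ₁) = 1050 × (101/36.3) × (12/8) = 4382 mg

4380 mg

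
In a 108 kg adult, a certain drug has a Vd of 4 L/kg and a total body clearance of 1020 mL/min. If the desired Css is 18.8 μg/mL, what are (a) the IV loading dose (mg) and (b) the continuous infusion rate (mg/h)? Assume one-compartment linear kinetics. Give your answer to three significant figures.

Vd(total) = 108 kg × 4 L/kg = 432.0 L
Loading dose = Vd × C = 432.0 × 18.8 = 8122 mg
CL = 1020 mL/min × 60/1000 = 61.20 L/h
Infusion rate = 61.20 L/h × 18.8 mg/L = 1151 mg/h

(a) 8120 mg; (b) 1150 mg/h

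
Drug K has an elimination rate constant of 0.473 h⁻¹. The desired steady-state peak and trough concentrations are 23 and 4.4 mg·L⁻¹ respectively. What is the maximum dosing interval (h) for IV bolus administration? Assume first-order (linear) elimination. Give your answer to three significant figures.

Between IV bolus doses, concentration decays as C = C₀·e^(−kτ), so C_peak/C_trough = e^(kτ).
τ_max = ln(C_peak/C_trough) / k = ln(23/4.4) / 0.4730 = 1.654 / 0.4730 = 3.497 h

3.50 h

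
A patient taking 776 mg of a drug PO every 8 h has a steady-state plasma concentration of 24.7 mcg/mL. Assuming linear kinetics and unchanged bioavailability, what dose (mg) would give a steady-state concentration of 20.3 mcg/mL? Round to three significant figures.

For first-order elimination, Css ∝ F·D/(CL·τ); F and CL are unchanged, so Css ∝ D/τ.
D₂ = D₁ × (Css,target / Css,current) = 776 × 20.3/24.7 = 637.8 mg

638 mg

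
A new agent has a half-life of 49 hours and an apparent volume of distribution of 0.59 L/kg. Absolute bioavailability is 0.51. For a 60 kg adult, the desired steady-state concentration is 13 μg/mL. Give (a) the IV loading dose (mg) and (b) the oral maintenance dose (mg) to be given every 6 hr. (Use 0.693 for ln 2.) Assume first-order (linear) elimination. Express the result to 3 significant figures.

(a) 460 mg; (b) 76.6 mg

Total Vd = 0.59 × 60 = 35.40 L
LD = Vd × C = 35.40 × 13 = 460.2 mg
CL = 0.693 × Vd / t½ = 0.693 × 35.40 / 49 = 0.5007 L/h
D = CL × Css × τ / F = 0.5007 × 13 × 6 / 0.51 = 76.58 mg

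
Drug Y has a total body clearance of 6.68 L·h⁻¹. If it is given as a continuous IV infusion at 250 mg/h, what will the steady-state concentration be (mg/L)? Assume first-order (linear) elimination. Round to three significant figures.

37.4 mg/L

Css = rate / CL = 250 / 6.680 = 37.43 mg/L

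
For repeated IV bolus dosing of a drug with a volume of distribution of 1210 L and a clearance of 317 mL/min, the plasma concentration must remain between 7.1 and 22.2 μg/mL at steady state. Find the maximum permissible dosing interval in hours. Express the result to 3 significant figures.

72.5 h

CL = 317 mL/min = 317 × 0.06 = 19.02 L/h
k = CL / Vd = 19.02 / 1210 = 0.01572 h⁻¹
Between IV bolus doses, concentration decays as C = C₀·e^(−kτ), so C_peak/C_trough = e^(kτ).
τ_max = ln(C_peak/C_trough) / k = ln(22.2/7.1) / 0.01572 = 1.140 / 0.01572 = 72.52 h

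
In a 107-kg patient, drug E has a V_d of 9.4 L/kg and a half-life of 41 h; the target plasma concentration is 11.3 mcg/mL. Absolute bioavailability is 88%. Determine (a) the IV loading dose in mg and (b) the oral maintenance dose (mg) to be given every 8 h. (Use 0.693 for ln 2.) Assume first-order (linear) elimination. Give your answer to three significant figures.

Vd = 9.4 L/kg × 107 kg = 1006 L
LD = Vd × C = 1006 × 11.3 = 11370 mg
CL = 0.693 × Vd / t½ = 0.693 × 1006 / 41 = 17.00 L/h
D = CL × Css × τ / F = 17.00 × 11.3 × 8 / 0.88 = 1746 mg

(a) 11400 mg; (b) 1750 mg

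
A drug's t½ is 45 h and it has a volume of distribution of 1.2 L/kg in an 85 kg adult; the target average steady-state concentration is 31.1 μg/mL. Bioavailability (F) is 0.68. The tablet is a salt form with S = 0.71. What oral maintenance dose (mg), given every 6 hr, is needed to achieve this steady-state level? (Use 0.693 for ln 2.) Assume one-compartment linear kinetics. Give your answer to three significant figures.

Vd = 1.2 L/kg × 85 kg = 102.0 L
k = 0.693/45 = 0.01540 h⁻¹, so CL = k·Vd = 0.01540 × 102.0 = 1.571 L/h
D = CL × Css × τ / F / S = 1.571 × 31.1 × 6 / 0.68 / 0.71 = 607.2 mg

607 mg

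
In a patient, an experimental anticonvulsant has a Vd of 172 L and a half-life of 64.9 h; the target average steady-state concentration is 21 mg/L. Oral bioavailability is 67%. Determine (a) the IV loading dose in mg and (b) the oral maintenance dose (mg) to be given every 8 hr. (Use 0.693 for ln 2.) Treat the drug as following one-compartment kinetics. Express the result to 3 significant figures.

LD = Vd × C = 172.0 × 21 = 3612 mg
CL = 0.693 × Vd / t½ = 0.693 × 172.0 / 64.9 = 1.837 L/h
D = CL × Css × τ / F = 1.837 × 21 × 8 / 0.67 = 460.6 mg

(a) 3610 mg; (b) 461 mg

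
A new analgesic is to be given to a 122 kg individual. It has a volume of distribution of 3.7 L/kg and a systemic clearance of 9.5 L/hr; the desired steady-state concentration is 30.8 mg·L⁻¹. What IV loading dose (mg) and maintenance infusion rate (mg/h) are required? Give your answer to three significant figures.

Vd = 3.7 L/kg × 122 kg = 451.4 L
Loading dose = Vd × C = 451.4 × 30.8 = 13900 mg
Infusion rate = 9.500 L/h × 30.8 mg/L = 292.6 mg/h

(a) 13900 mg; (b) 293 mg/h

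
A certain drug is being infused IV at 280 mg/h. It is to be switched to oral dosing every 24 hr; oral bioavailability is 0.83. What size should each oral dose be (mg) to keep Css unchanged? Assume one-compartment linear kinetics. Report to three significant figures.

To maintain the same Css, the systemic dosing rate must be unchanged: F·D/τ = infusion rate.
D = rate × τ / F = 280 × 24 / 0.83 = 8096 mg

8100 mg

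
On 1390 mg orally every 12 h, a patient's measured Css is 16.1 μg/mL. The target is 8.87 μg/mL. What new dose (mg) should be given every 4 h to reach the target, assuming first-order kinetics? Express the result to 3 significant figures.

With linear kinetics, Css is proportional to dose rate (D/τ) at fixed clearance.
D₂ = D₁ × (Css,target / Css,current) × (τ₂/τ₁) = 1390 × (8.87/16.1) × (4/12) = 255.3 mg

255 mg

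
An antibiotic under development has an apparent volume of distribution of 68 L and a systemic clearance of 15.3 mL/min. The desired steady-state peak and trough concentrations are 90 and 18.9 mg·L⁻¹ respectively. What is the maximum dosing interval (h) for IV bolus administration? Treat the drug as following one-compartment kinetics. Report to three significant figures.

Convert clearance: 15.3 mL/min × 60 min/h ÷ 1000 mL/L = 0.9180 L/h
k = CL / Vd = 0.9180 / 68.00 = 0.01350 h⁻¹
Between IV bolus doses, concentration decays as C = C₀·e^(−kτ), so C_peak/C_trough = e^(kτ).
τ_max = ln(C_peak/C_trough) / k = ln(90/18.9) / 0.01350 = 1.561 / 0.01350 = 115.6 h

116 h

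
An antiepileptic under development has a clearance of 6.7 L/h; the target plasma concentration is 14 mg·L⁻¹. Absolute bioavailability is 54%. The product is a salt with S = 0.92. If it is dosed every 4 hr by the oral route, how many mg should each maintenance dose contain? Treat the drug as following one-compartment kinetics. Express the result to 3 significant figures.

At steady state, dose per interval replaces the amount cleared in that interval: F·S·D/τ = CL·Css.
D = CL × Css × τ / F / S = 6.700 × 14 × 4 / 0.54 / 0.92 = 755.2 mg

755 mg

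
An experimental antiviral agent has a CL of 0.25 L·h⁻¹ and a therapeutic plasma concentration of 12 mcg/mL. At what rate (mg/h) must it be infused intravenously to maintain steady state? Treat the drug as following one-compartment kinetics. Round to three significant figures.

3.00 mg/h

Rate = CL × Css = 0.2500 × 12 = 3.000 mg/h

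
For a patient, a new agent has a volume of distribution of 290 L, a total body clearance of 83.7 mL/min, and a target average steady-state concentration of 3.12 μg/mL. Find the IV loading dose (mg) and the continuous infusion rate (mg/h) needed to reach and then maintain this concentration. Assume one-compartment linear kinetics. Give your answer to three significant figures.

LD = Vd · C_target = 290.0 × 3.12 = 904.8 mg
CL = 83.7 mL/min = 83.7 × 0.06 = 5.022 L/h
Maintenance: replace elimination → rate = CL × Css = 5.022 × 3.12 = 15.67 mg/h

(a) 905 mg; (b) 15.7 mg/h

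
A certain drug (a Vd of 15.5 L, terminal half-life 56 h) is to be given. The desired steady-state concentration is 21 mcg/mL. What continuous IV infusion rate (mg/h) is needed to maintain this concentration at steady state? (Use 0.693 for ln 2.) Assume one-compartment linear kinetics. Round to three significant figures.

CL = 0.693 × Vd / t½ = 0.693 × 15.50 / 56 = 0.1918 L/h
Infusion rate = CL × Css = 0.1918 × 21 = 4.028 mg/h

4.03 mg/h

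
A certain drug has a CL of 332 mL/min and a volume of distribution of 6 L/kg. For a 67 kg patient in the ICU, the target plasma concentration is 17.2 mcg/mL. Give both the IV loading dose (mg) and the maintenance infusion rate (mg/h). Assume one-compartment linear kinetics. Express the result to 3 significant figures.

(a) 6910 mg; (b) 343 mg/h

Total Vd = 6 × 67 = 402.0 L
LD = Vd · C_target = 402.0 × 17.2 = 6914 mg
CL = 332 mL/min = 332 × 0.06 = 19.92 L/h
Infusion rate = 19.92 L/h × 17.2 mg/L = 342.6 mg/h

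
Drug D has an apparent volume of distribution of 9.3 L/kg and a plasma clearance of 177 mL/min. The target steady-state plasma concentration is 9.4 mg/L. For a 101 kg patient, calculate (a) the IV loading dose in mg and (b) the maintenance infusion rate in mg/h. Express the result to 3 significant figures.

(a) 8830 mg; (b) 99.8 mg/h

Vd(total) = 101 kg × 9.3 L/kg = 939.3 L
Loading dose = Vd × C = 939.3 × 9.4 = 8829 mg
CL = 177 mL/min × 60/1000 = 10.62 L/h
Infusion rate = 10.62 L/h × 9.4 mg/L = 99.83 mg/h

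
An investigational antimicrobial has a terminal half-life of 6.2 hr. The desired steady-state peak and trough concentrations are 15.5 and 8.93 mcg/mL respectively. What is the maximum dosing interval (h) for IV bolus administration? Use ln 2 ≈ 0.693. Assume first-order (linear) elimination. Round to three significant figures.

k = 0.693 / t½ = 0.693 / 6.2 = 0.1118 h⁻¹
Between IV bolus doses, concentration decays as C = C₀·e^(−kτ), so C_peak/C_trough = e^(kτ).
τ_max = ln(C_peak/C_trough) / k = ln(15.5/8.93) / 0.1118 = 0.5514 / 0.1118 = 4.932 h

4.93 h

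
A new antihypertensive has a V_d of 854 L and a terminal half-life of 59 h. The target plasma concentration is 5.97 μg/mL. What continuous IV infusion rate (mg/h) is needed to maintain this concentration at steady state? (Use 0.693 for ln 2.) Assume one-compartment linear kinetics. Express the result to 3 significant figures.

59.9 mg/h

CL = ln 2 · Vd / t½ = 0.693 × 854.0 / 59 = 10.03 L/h
Infusion rate = CL × Css = 10.03 × 5.97 = 59.88 mg/h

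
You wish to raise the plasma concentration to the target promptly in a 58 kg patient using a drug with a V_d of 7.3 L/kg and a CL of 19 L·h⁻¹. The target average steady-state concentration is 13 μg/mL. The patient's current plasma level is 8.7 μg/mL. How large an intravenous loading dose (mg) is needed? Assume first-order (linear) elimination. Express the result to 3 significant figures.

Vd = 7.3 L/kg × 58 kg = 423.4 L
The loading dose fills Vd to the target concentration.
Concentration deficit ΔC = 13 − 8.7 = 4.300 mg/L
LD = Vd × ΔC = 423.4 × 4.300 = 1821 mg

1820 mg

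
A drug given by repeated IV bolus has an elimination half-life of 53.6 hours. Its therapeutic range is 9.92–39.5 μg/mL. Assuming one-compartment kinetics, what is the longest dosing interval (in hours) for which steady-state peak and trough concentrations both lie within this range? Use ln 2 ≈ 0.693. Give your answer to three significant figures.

k = 0.693 / t½ = 0.693 / 53.6 = 0.01293 h⁻¹
Between IV bolus doses, concentration decays as C = C₀·e^(−kτ), so C_peak/C_trough = e^(kτ).
τ_max = ln(C_peak/C_trough) / k = ln(39.5/9.92) / 0.01293 = 1.382 / 0.01293 = 106.9 h

107 h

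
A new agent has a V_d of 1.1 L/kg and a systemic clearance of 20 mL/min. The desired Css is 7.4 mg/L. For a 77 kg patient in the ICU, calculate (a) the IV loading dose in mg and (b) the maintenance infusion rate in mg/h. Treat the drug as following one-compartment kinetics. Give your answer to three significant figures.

Total Vd = 1.1 × 77 = 84.70 L
Loading: fill Vd to C_target → 84.70 L × 7.4 mg/L = 626.8 mg
CL = 20 mL/min × 60/1000 = 1.200 L/h
Maintenance infusion rate = CL × Css = 1.200 × 7.4 = 8.880 mg/h

(a) 627 mg; (b) 8.88 mg/h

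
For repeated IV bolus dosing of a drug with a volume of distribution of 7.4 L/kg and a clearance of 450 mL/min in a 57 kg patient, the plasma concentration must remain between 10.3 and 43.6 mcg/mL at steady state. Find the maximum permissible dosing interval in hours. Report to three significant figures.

Vd = 7.4 L/kg × 57 kg = 421.8 L
CL = 450 mL/min = 450 × 0.06 = 27.00 L/h
k = CL / Vd = 27.00 / 421.8 = 0.06401 h⁻¹
Between IV bolus doses, concentration decays as C = C₀·e^(−kτ), so C_peak/C_trough = e^(kτ).
τ_max = ln(C_peak/C_trough) / k = ln(43.6/10.3) / 0.06401 = 1.443 / 0.06401 = 22.54 h

22.5 h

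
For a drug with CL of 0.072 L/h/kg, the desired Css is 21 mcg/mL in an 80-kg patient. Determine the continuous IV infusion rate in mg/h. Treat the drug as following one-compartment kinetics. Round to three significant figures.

CL = 0.072 L/h/kg × 80 kg = 5.760 L/h
R₀ = 5.760 × 21 = 121.0 mg/h

121 mg/h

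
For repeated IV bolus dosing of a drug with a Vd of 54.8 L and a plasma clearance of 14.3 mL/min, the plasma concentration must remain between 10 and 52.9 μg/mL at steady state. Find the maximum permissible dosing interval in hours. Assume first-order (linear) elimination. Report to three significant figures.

106 h

CL = 14.3 mL/min = 14.3 × 0.06 = 0.8580 L/h
k = CL / Vd = 0.8580 / 54.80 = 0.01566 h⁻¹
Between IV bolus doses, concentration decays as C = C₀·e^(−kτ), so C_peak/C_trough = e^(kτ).
τ_max = ln(C_peak/C_trough) / k = ln(52.9/10) / 0.01566 = 1.666 / 0.01566 = 106.4 h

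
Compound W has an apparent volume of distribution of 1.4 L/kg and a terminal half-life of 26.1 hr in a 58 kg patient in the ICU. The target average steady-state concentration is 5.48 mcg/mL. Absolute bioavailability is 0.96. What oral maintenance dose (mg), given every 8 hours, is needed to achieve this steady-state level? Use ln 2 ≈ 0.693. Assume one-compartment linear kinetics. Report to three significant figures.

Vd(total) = 58 kg × 1.4 L/kg = 81.20 L
CL = ln 2 · Vd / t½ = 0.693 × 81.20 / 26.1 = 2.156 L/h
D = CL × Css × τ / F = 2.156 × 5.48 × 8 / 0.96 = 98.46 mg

98.5 mg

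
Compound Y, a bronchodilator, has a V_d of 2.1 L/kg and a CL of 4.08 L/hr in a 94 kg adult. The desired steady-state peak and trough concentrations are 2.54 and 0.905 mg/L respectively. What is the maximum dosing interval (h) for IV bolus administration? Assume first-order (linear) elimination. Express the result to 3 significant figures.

Vd = 2.1 L/kg × 94 kg = 197.4 L
k = CL / Vd = 4.080 / 197.4 = 0.02067 h⁻¹
Between IV bolus doses, concentration decays as C = C₀·e^(−kτ), so C_peak/C_trough = e^(kτ).
τ_max = ln(C_peak/C_trough) / k = ln(2.54/0.905) / 0.02067 = 1.032 / 0.02067 = 49.93 h

49.9 h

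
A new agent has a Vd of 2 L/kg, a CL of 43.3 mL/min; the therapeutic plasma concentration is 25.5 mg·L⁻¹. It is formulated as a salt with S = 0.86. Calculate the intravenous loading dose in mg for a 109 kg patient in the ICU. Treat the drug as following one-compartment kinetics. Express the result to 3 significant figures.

Vd(total) = 109 kg × 2 L/kg = 218.0 L
LD = Vd × C / S = 218.0 × 25.50 / 0.86 = 6464 mg

6460 mg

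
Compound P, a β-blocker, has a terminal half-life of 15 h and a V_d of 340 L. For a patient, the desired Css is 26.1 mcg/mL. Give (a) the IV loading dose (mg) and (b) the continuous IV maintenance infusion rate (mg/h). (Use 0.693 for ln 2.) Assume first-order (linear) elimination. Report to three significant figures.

LD = Vd × C = 340.0 × 26.1 = 8874 mg
CL = 0.693 × Vd / t½ = 0.693 × 340.0 / 15 = 15.71 L/h
Infusion rate = CL × Css = 15.71 × 26.1 = 410.0 mg/h

(a) 8870 mg; (b) 410 mg/h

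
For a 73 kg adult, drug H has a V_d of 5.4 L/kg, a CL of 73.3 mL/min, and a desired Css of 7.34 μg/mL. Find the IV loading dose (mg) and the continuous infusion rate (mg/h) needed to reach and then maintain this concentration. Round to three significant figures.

(a) 2890 mg; (b) 32.3 mg/h

Vd(total) = 73 kg × 5.4 L/kg = 394.2 L
LD = Vd · C_target = 394.2 × 7.34 = 2893 mg
CL = 73.3 mL/min × 60/1000 = 4.398 L/h
Infusion rate = 4.398 L/h × 7.34 mg/L = 32.28 mg/h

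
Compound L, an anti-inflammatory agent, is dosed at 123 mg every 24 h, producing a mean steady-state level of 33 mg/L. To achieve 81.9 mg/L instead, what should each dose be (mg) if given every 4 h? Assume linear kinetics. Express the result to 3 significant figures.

For first-order elimination, Css ∝ F·D/(CL·τ); F and CL are unchanged, so Css ∝ D/τ.
D₂ = D₁ × (Css,target / Css,current) × (τ₂/τ₁) = 123 × (81.9/33) × (4/24) = 50.88 mg

50.9 mg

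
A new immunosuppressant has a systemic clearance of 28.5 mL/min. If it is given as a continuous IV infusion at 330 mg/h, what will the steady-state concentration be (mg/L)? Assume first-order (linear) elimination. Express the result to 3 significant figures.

CL = 28.5 mL/min × 60/1000 = 1.710 L/h
Css = rate / CL = 330 / 1.710 = 193.0 mg/L

193 mg/L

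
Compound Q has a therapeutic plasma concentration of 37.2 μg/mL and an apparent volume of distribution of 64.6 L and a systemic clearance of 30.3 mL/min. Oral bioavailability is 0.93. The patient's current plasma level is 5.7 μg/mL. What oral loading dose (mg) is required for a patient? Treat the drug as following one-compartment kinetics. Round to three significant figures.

2190 mg

Concentration deficit ΔC = 37.2 − 5.7 = 31.50 mg/L
LD = Vd × ΔC / F = 64.60 × 31.50 / 0.93 = 2188 mg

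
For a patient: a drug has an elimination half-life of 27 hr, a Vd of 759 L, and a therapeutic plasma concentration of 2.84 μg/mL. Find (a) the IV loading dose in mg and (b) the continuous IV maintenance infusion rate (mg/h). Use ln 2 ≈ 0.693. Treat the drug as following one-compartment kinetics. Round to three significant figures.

(a) 2160 mg; (b) 55.3 mg/h

LD = Vd × C = 759.0 × 2.84 = 2156 mg
CL = 0.693 × Vd / t½ = 0.693 × 759.0 / 27 = 19.48 L/h
Infusion rate = CL × Css = 19.48 × 2.84 = 55.32 mg/h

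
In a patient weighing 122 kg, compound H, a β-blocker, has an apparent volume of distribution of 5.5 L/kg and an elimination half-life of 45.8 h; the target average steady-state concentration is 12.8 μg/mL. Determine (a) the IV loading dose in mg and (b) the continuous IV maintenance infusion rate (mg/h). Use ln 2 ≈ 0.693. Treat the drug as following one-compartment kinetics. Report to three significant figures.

(a) 8590 mg; (b) 130 mg/h

Total Vd = 5.5 × 122 = 671.0 L
LD = Vd × C = 671.0 × 12.8 = 8589 mg
CL = 0.693 × Vd / t½ = 0.693 × 671.0 / 45.8 = 10.15 L/h
Infusion rate = CL × Css = 10.15 × 12.8 = 129.9 mg/h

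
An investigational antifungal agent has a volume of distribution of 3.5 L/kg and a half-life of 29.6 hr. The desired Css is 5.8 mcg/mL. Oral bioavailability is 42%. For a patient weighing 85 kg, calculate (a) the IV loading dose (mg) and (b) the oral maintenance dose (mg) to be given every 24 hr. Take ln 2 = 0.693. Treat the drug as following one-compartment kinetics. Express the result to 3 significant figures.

Vd(total) = 85 kg × 3.5 L/kg = 297.5 L
LD = Vd × C = 297.5 × 5.8 = 1726 mg
CL = 0.693 × Vd / t½ = 0.693 × 297.5 / 29.6 = 6.965 L/h
D = CL × Css × τ / F = 6.965 × 5.8 × 24 / 0.42 = 2308 mg

(a) 1730 mg; (b) 2310 mg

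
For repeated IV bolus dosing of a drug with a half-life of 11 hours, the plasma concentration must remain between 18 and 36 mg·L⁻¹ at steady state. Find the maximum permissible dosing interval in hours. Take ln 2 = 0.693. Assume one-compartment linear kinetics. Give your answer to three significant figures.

k = 0.693 / t½ = 0.693 / 11 = 0.06300 h⁻¹
Between IV bolus doses, concentration decays as C = C₀·e^(−kτ), so C_peak/C_trough = e^(kτ).
τ_max = ln(C_peak/C_trough) / k = ln(36/18) / 0.06300 = 0.6931 / 0.06300 = 11.00 h

11.0 h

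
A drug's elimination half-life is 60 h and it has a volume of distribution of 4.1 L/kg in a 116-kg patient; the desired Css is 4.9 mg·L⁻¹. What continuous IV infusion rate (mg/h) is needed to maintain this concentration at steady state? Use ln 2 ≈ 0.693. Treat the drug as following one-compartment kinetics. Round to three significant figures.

Total Vd = 4.1 × 116 = 475.6 L
k = 0.693/60 = 0.01155 h⁻¹, so CL = k·Vd = 0.01155 × 475.6 = 5.493 L/h
Infusion rate = CL × Css = 5.493 × 4.9 = 26.92 mg/h

26.9 mg/h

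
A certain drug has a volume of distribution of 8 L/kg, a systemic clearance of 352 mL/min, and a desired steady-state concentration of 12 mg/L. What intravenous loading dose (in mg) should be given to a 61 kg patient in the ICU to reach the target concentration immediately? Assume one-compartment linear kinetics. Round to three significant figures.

5860 mg

Vd = 8 L/kg × 61 kg = 488.0 L
LD = Vd × C = 488.0 × 12.00 = 5856 mg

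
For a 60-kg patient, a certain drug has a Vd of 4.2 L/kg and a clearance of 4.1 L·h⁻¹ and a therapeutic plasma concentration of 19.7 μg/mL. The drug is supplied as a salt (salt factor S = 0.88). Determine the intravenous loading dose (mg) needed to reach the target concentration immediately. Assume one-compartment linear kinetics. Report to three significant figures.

Vd(total) = 60 kg × 4.2 L/kg = 252.0 L
LD is governed by Vd — clearance does not enter the loading-dose calculation.
LD = Vd × C / S = 252.0 × 19.70 / 0.88 = 5641 mg

5640 mg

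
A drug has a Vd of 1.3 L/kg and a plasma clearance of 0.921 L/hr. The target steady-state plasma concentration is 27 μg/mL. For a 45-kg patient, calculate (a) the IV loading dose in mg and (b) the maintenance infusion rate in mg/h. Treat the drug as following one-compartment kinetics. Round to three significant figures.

(a) 1580 mg; (b) 24.9 mg/h

Vd = 1.3 L/kg × 45 kg = 58.50 L
LD = Vd · C_target = 58.50 × 27 = 1580 mg
Infusion rate = 0.9210 L/h × 27 mg/L = 24.87 mg/h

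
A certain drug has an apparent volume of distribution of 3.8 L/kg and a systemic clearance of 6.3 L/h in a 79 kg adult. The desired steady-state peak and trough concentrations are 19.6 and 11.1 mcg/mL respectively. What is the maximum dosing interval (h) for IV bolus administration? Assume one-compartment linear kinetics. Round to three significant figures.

27.1 h

Vd = 3.8 L/kg × 79 kg = 300.2 L
k = CL / Vd = 6.300 / 300.2 = 0.02099 h⁻¹
Between IV bolus doses, concentration decays as C = C₀·e^(−kτ), so C_peak/C_trough = e^(kτ).
τ_max = ln(C_peak/C_trough) / k = ln(19.6/11.1) / 0.02099 = 0.5686 / 0.02099 = 27.09 h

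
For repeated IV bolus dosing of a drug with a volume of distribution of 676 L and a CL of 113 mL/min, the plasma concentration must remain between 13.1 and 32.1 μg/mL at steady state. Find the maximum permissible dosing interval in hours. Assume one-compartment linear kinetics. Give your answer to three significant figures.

89.4 h

CL = 113 mL/min × 60/1000 = 6.780 L/h
k = CL / Vd = 6.780 / 676.0 = 0.01003 h⁻¹
Between IV bolus doses, concentration decays as C = C₀·e^(−kτ), so C_peak/C_trough = e^(kτ).
τ_max = ln(C_peak/C_trough) / k = ln(32.1/13.1) / 0.01003 = 0.8962 / 0.01003 = 89.35 h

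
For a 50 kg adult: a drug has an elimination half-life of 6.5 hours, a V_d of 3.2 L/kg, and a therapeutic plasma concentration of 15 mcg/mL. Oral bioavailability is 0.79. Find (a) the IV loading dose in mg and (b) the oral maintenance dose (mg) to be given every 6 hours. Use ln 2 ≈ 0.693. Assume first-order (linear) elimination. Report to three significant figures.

(a) 2400 mg; (b) 1940 mg

Total Vd = 3.2 × 50 = 160.0 L
LD = Vd × C = 160.0 × 15 = 2400 mg
CL = 0.693 × Vd / t½ = 0.693 × 160.0 / 6.5 = 17.06 L/h
D = CL × Css × τ / F = 17.06 × 15 × 6 / 0.79 = 1944 mg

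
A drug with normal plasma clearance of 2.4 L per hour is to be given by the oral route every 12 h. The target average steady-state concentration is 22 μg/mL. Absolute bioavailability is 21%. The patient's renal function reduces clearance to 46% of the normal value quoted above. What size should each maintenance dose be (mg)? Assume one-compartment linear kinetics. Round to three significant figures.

Patient clearance = 0.46 × 2.400 = 1.104 L/h
D = CL × Css × τ / F = 1.104 × 22 × 12 / 0.21 = 1388 mg

1390 mg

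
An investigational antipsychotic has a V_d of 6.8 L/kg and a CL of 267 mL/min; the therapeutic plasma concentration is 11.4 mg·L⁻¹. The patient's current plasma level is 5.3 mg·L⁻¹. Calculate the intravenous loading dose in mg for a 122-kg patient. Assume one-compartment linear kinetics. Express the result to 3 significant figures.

Vd = 6.8 L/kg × 122 kg = 829.6 L
Concentration deficit ΔC = 11.4 − 5.3 = 6.100 mg/L
LD = Vd × ΔC = 829.6 × 6.100 = 5061 mg

5060 mg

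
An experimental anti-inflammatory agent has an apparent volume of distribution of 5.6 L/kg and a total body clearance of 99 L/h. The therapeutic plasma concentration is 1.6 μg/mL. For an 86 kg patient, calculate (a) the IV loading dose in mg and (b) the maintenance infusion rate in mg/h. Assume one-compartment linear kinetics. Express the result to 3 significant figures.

(a) 771 mg; (b) 158 mg/h

Vd(total) = 86 kg × 5.6 L/kg = 481.6 L
LD = Vd · C_target = 481.6 × 1.6 = 770.6 mg
Maintenance: replace elimination → rate = CL × Css = 99.00 × 1.6 = 158.4 mg/h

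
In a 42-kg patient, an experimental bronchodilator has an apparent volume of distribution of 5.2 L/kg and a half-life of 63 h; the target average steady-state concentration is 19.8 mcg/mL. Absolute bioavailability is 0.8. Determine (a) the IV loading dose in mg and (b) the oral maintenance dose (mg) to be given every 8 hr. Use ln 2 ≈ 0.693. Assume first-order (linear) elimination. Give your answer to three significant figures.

(a) 4320 mg; (b) 476 mg

Vd(total) = 42 kg × 5.2 L/kg = 218.4 L
LD = Vd × C = 218.4 × 19.8 = 4324 mg
CL = 0.693 × Vd / t½ = 0.693 × 218.4 / 63 = 2.402 L/h
D = CL × Css × τ / F = 2.402 × 19.8 × 8 / 0.8 = 475.6 mg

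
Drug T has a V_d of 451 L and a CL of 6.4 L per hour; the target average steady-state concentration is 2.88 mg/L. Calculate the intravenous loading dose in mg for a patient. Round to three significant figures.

1300 mg

The loading dose fills Vd to the target concentration; clearance is irrelevant here.
LD = Vd × C = 451.0 × 2.880 = 1299 mg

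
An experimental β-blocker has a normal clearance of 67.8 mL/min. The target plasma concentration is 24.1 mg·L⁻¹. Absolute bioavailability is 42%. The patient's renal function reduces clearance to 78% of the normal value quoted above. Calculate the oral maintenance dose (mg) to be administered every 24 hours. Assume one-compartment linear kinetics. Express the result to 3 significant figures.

Convert clearance: 67.8 mL/min × 60 min/h ÷ 1000 mL/L = 4.068 L/h
Patient clearance = 0.78 × 4.068 = 3.173 L/h
At steady state, dose per interval replaces the amount cleared in that interval: F·D/τ = CL·Css.
D = CL × Css × τ / F = 3.173 × 24.1 × 24 / 0.42 = 4370 mg

4370 mg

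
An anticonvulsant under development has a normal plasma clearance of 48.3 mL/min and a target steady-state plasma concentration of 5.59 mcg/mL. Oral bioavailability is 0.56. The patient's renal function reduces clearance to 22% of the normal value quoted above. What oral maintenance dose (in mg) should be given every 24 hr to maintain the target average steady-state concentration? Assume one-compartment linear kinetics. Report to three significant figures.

CL = 48.3 mL/min × 60/1000 = 2.898 L/h
Patient clearance = 0.22 × 2.898 = 0.6376 L/h
D = CL × Css × τ / F = 0.6376 × 5.59 × 24 / 0.56 = 152.8 mg

153 mg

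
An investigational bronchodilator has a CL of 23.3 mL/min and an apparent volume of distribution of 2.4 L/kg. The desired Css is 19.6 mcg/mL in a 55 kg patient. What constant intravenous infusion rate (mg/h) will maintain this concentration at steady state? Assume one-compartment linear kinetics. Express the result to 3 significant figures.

CL = 23.3 mL/min = 23.3 × 0.06 = 1.398 L/h
At steady state, infusion rate equals elimination rate: rate in = CL × Css.
Infusion rate = CL · Css = 1.398 L/h × 19.6 mg/L = 27.40 mg/h

27.4 mg/h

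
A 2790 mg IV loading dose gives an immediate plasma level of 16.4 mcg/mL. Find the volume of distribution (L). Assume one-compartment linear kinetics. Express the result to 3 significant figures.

Immediately after an IV bolus, C₀ = Dose / Vd, so Vd = Dose / C₀.
Vd = 2790 / 16.4 = 170.1 L

170 L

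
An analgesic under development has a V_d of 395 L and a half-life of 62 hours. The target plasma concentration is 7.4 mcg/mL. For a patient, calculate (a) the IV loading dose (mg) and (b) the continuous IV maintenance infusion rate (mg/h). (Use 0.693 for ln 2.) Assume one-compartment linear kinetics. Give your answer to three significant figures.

(a) 2920 mg; (b) 32.7 mg/h

LD = Vd × C = 395.0 × 7.4 = 2923 mg
CL = 0.693 × Vd / t½ = 0.693 × 395.0 / 62 = 4.415 L/h
Infusion rate = CL × Css = 4.415 × 7.4 = 32.67 mg/h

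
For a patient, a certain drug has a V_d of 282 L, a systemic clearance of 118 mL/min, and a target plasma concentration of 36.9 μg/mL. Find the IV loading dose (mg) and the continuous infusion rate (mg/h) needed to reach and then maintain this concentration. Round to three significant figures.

Loading dose = Vd × C = 282.0 × 36.9 = 10410 mg
CL = 118 mL/min = 118 × 0.06 = 7.080 L/h
Maintenance infusion rate = CL × Css = 7.080 × 36.9 = 261.3 mg/h

(a) 10400 mg; (b) 261 mg/h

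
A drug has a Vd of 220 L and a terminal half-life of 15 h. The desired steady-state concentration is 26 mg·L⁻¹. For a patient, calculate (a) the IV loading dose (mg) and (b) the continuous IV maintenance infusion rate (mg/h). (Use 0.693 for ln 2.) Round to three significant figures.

LD = Vd × C = 220.0 × 26 = 5720 mg
CL = 0.693 × Vd / t½ = 0.693 × 220.0 / 15 = 10.16 L/h
Infusion rate = CL × Css = 10.16 × 26 = 264.2 mg/h

(a) 5720 mg; (b) 264 mg/h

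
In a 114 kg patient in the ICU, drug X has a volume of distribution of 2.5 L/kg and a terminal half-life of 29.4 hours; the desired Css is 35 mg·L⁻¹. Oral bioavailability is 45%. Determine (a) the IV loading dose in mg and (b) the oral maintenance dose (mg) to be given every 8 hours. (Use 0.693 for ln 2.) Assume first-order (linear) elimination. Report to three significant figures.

(a) 9980 mg; (b) 4180 mg

Vd(total) = 114 kg × 2.5 L/kg = 285.0 L
LD = Vd × C = 285.0 × 35 = 9975 mg
CL = 0.693 × Vd / t½ = 0.693 × 285.0 / 29.4 = 6.718 L/h
D = CL × Css × τ / F = 6.718 × 35 × 8 / 0.45 = 4180 mg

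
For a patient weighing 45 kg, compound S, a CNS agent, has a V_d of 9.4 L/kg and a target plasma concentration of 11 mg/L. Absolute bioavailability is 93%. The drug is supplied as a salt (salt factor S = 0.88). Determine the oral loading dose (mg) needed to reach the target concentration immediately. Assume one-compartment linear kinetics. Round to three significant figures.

5690 mg

Total Vd = 9.4 × 45 = 423.0 L
LD = Vd × C / F / S = 423.0 × 11.00 / 0.93 / 0.88 = 5685 mg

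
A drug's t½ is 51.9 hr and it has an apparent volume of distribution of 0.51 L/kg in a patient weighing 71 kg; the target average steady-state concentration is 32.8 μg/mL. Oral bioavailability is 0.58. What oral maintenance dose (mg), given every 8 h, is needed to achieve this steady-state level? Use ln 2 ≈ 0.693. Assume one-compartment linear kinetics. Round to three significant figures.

219 mg

Vd = 0.51 L/kg × 71 kg = 36.21 L
k = 0.693/51.9 = 0.01335 h⁻¹, so CL = k·Vd = 0.01335 × 36.21 = 0.4834 L/h
D = CL × Css × τ / F = 0.4834 × 32.8 × 8 / 0.58 = 218.7 mg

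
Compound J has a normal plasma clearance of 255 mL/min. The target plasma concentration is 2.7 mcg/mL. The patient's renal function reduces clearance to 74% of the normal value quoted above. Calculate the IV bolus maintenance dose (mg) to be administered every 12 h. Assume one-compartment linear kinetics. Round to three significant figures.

CL = 255 mL/min × 60/1000 = 15.30 L/h
Patient clearance = 0.74 × 15.30 = 11.32 L/h
D = CL × Css × τ = 11.32 × 2.7 × 12 = 366.8 mg

367 mg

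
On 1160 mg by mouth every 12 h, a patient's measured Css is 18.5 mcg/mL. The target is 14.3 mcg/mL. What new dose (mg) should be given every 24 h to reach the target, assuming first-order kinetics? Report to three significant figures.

For first-order elimination, Css ∝ F·D/(CL·τ); F and CL are unchanged, so Css ∝ D/τ.
D₂ = D₁ × (Css,target / Css,current) × (τ₂/τ₁) = 1160 × (14.3/18.5) × (24/12) = 1793 mg

1790 mg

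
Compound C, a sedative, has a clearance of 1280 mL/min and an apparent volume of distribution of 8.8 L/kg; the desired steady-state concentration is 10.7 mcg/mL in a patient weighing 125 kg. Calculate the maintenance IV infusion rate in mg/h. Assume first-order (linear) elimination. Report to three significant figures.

822 mg/h

CL = 1280 mL/min = 1280 × 0.06 = 76.80 L/h
R₀ = 76.80 × 10.7 = 821.8 mg/h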